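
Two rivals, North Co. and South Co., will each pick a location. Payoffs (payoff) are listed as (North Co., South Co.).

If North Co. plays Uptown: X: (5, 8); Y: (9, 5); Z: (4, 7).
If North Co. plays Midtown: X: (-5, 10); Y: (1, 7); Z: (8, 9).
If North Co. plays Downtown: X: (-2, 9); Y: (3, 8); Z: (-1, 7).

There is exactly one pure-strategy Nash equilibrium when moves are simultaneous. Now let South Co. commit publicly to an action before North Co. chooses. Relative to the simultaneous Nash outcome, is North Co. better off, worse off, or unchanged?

better off

Solve by backward induction (South Co. leads).
- X: BR = Uptown, leader payoff 8.
- Y: BR = Uptown, leader payoff 5.
- Z: BR = Midtown, leader payoff 9.
Among 8, 5, 9, the best is 9 at Z. Subgame-perfect outcome: (Midtown, Z) with payoffs (8, 9).
For the simultaneous game, intersect best replies.
North Co.'s best replies: X→Uptown; Y→Uptown; Z→Midtown.
South Co.'s best replies: Uptown→X; Midtown→X; Downtown→X.
The unique mutual best reply is (Uptown, X), giving (5, 8).
North Co. earns 8 sequentially versus 5 at the Nash outcome: better off.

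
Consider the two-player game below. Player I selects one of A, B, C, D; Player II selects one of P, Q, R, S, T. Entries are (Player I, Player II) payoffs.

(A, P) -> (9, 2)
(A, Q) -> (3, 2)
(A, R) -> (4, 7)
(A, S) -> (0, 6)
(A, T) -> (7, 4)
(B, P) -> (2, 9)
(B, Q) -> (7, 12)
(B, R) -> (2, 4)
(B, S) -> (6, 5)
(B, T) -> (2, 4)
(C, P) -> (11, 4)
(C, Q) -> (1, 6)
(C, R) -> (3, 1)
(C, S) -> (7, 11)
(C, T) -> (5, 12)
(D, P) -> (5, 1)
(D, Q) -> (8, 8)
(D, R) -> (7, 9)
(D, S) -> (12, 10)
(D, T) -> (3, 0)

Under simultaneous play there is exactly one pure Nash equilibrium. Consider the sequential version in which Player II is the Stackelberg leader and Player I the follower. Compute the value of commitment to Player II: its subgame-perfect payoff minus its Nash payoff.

Work backward from Player I's decision.
- P → Player I plays C (best of 9, 2, 11, 5); Player II gets 4.
- Q → Player I plays D (best of 3, 7, 1, 8); Player II gets 8.
- R → Player I plays D (best of 4, 2, 3, 7); Player II gets 9.
- S → Player I plays D (best of 0, 6, 7, 12); Player II gets 10.
- T → Player I plays A (best of 7, 2, 5, 3); Player II gets 4.
Among 4, 8, 9, 10, 4, the best is 10 at S. Subgame-perfect outcome: (D, S) with payoffs (12, 10).
Under simultaneous play:
Player I's best replies: P→C; Q→D; R→D; S→D; T→A.
Player II's best replies: A→R; B→Q; C→T; D→S.
Only (D, S) has each player best-responding; Nash payoffs (12, 10).
Player II's commitment gain: 10 − 10 = 0.

0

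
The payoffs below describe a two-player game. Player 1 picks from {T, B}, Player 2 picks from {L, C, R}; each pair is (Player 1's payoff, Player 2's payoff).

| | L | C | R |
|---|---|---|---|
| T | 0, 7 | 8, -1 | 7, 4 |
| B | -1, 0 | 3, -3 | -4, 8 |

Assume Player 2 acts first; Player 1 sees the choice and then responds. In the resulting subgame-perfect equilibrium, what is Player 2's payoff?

7

Work backward from Player 1's decision.
- L: BR = T, leader payoff 7.
- C: BR = T, leader payoff -1.
- R: BR = T, leader payoff 4.
Maximizing over 7, -1, 4, Player 2 chooses L. Subgame-perfect outcome: (T, L) with payoffs (0, 7).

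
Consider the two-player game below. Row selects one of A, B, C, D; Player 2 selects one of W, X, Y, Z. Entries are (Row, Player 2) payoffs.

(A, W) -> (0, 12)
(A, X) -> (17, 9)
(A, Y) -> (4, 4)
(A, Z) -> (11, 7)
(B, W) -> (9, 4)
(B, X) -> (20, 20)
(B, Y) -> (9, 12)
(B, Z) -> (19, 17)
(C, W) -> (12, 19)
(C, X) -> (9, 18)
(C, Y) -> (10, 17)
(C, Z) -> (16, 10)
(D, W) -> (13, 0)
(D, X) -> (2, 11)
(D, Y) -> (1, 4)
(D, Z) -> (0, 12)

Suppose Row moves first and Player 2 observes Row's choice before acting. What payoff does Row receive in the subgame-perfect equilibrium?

20

Player 2 best-responds to each possible Row move:
- A: BR = W, leader payoff 0.
- B: BR = X, leader payoff 20.
- C: BR = W, leader payoff 12.
- D: BR = Z, leader payoff 0.
Row's induced payoffs are 0, 20, 12, 0, so Row commits to B. Subgame-perfect outcome: (B, X) with payoffs (20, 20).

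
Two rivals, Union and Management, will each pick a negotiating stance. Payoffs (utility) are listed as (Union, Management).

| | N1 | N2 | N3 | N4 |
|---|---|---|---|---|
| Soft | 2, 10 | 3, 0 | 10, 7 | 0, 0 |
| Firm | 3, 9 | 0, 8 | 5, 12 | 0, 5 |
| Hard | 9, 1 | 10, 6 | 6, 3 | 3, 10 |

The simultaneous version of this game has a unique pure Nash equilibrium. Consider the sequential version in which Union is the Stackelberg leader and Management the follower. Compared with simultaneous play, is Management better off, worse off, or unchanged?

Backward induction with Union moving first.
- Soft: Management compares 10, 0, 7, 0 and picks N1; Union would get 2.
- Firm: Management compares 9, 8, 12, 5 and picks N3; Union would get 5.
- Hard: Management compares 1, 6, 3, 10 and picks N4; Union would get 3.
Among 2, 5, 3, the best is 5 at Firm. Subgame-perfect outcome: (Firm, N3) with payoffs (5, 12).
For the simultaneous game, intersect best replies.
Union's best replies: N1→Hard; N2→Hard; N3→Soft; N4→Hard.
Management's best replies: Soft→N1; Firm→N3; Hard→N4.
The unique mutual best reply is (Hard, N4), giving (3, 10).
Management earns 12 sequentially versus 10 at the Nash outcome: better off.

better off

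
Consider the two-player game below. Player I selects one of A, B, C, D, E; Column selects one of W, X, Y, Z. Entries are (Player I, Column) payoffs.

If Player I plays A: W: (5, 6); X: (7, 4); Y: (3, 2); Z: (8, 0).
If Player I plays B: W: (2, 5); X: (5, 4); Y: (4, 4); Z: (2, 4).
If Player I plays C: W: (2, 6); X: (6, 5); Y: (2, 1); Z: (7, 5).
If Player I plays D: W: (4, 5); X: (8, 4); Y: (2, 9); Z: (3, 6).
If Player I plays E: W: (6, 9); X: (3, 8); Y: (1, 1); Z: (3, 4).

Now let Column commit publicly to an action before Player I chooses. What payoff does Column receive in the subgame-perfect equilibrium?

9

Backward induction with Column moving first.
- W → Player I plays E (best of 5, 2, 2, 4, 6); Column gets 9.
- X → Player I plays D (best of 7, 5, 6, 8, 3); Column gets 4.
- Y → Player I plays B (best of 3, 4, 2, 2, 1); Column gets 4.
- Z → Player I plays A (best of 8, 2, 7, 3, 3); Column gets 0.
Column's induced payoffs are 9, 4, 4, 0, so Column commits to W. Subgame-perfect outcome: (E, W) with payoffs (6, 9).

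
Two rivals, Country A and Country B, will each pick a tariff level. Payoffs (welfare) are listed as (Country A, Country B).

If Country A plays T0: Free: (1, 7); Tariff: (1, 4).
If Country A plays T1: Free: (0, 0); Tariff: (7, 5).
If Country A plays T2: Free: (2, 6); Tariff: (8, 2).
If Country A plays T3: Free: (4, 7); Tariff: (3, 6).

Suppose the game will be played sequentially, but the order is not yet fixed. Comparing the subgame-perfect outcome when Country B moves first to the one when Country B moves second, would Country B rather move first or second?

first

If Country A leads: Country B's best replies are T0→Free, T1→Tariff, T2→Free, T3→Free; Country A's induced payoffs 1, 7, 2, 4; outcome (T1, Tariff), payoffs (7, 5).
If Country B leads: Country A's best replies are Free→T3, Tariff→T2; Country B's induced payoffs 7, 2; outcome (T3, Free), payoffs (4, 7).
Country B gets 7 moving first and 5 moving second, so Country B prefers to move first.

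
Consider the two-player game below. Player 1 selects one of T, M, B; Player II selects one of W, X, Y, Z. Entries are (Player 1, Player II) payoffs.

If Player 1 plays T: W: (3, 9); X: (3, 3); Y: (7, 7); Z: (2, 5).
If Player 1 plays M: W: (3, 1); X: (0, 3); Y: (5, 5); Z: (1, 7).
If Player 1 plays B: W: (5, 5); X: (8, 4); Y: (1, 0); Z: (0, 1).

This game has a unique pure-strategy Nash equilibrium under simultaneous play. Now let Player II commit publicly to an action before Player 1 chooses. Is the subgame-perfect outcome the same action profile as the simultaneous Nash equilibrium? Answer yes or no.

Backward induction with Player II moving first.
- W: BR = B, leader payoff 5.
- X: BR = B, leader payoff 4.
- Y: BR = T, leader payoff 7.
- Z: BR = T, leader payoff 5.
Among 5, 4, 7, 5, the best is 7 at Y. Subgame-perfect outcome: (T, Y) with payoffs (7, 7).
Under simultaneous play:
Player 1's best replies: W→B; X→B; Y→T; Z→T.
Player II's best replies: T→W; M→Z; B→W.
Only (B, W) has each player best-responding; Nash payoffs (5, 5).
Sequential outcome (T, Y) differs from the Nash profile (B, W).

no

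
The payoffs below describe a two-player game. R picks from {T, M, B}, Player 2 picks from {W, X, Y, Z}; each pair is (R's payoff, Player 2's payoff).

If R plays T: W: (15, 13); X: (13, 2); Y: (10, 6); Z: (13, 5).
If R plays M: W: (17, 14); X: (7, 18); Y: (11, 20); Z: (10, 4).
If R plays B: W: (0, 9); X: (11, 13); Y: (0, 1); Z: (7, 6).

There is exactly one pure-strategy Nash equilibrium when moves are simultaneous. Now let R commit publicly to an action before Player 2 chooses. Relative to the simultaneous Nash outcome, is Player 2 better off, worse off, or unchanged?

worse off

Player 2 best-responds to each possible R move:
- T: BR = W, leader payoff 15.
- M: BR = Y, leader payoff 11.
- B: BR = X, leader payoff 11.
Among 15, 11, 11, the best is 15 at T. Subgame-perfect outcome: (T, W) with payoffs (15, 13).
Now find the simultaneous Nash equilibrium.
R's best replies: W→M; X→T; Y→M; Z→T.
Player 2's best replies: T→W; M→Y; B→X.
The unique mutual best reply is (M, Y), giving (11, 20).
Player 2 earns 13 sequentially versus 20 at the Nash outcome: worse off.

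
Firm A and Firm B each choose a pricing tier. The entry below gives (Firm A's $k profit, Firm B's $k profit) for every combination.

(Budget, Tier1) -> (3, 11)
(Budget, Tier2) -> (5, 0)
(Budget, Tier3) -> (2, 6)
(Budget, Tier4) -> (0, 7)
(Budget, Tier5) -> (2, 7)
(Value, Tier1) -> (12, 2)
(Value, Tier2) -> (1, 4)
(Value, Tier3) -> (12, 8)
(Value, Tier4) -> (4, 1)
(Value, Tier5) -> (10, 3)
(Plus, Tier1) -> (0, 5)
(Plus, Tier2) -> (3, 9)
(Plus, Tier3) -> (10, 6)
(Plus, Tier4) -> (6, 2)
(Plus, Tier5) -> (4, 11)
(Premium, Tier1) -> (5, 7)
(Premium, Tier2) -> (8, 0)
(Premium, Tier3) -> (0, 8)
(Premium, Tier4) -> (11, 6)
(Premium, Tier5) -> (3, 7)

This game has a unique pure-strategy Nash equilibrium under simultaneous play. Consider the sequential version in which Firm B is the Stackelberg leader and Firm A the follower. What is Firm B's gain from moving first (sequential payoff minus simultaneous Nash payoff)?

0

Backward induction with Firm B moving first.
- Tier1 → Firm A plays Value (best of 3, 12, 0, 5); Firm B gets 2.
- Tier2 → Firm A plays Premium (best of 5, 1, 3, 8); Firm B gets 0.
- Tier3 → Firm A plays Value (best of 2, 12, 10, 0); Firm B gets 8.
- Tier4 → Firm A plays Premium (best of 0, 4, 6, 11); Firm B gets 6.
- Tier5 → Firm A plays Value (best of 2, 10, 4, 3); Firm B gets 3.
Maximizing over 2, 0, 8, 6, 3, Firm B chooses Tier3. Subgame-perfect outcome: (Value, Tier3) with payoffs (12, 8).
Now find the simultaneous Nash equilibrium.
Firm A's best replies: Tier1→Value; Tier2→Premium; Tier3→Value; Tier4→Premium; Tier5→Value.
Firm B's best replies: Budget→Tier1; Value→Tier3; Plus→Tier5; Premium→Tier3.
Only (Value, Tier3) has each player best-responding; Nash payoffs (12, 8).
Firm B's commitment gain: 8 − 8 = 0.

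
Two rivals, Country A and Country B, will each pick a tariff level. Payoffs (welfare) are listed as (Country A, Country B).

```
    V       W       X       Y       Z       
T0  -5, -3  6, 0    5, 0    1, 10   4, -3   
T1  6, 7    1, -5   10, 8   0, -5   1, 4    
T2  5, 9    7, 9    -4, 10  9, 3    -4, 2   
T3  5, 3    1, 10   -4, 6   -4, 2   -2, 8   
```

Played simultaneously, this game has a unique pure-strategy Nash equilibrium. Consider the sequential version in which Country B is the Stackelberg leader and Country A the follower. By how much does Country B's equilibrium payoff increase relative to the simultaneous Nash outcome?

1

Backward induction with Country B moving first.
- V → Country A plays T1 (best of -5, 6, 5, 5); Country B gets 7.
- W → Country A plays T2 (best of 6, 1, 7, 1); Country B gets 9.
- X → Country A plays T1 (best of 5, 10, -4, -4); Country B gets 8.
- Y → Country A plays T2 (best of 1, 0, 9, -4); Country B gets 3.
- Z → Country A plays T0 (best of 4, 1, -4, -2); Country B gets -3.
Maximizing over 7, 9, 8, 3, -3, Country B chooses W. Subgame-perfect outcome: (T2, W) with payoffs (7, 9).
For the simultaneous game, intersect best replies.
Country A's best replies: V→T1; W→T2; X→T1; Y→T2; Z→T0.
Country B's best replies: T0→Y; T1→X; T2→X; T3→W.
Only (T1, X) has each player best-responding; Nash payoffs (10, 8).
Country B's commitment gain: 9 − 8 = 1.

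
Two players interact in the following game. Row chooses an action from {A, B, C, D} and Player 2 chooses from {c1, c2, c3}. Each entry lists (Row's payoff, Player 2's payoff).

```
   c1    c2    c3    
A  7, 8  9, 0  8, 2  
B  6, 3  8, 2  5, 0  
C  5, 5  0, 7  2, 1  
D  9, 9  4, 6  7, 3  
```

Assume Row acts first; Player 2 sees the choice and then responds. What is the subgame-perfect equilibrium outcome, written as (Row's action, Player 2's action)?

Backward induction with Row moving first.
- A: Player 2 compares 8, 0, 2 and picks c1; Row would get 7.
- B: Player 2 compares 3, 2, 0 and picks c1; Row would get 6.
- C: Player 2 compares 5, 7, 1 and picks c2; Row would get 0.
- D: Player 2 compares 9, 6, 3 and picks c1; Row would get 9.
Among 7, 6, 0, 9, the best is 9 at D. Subgame-perfect outcome: (D, c1) with payoffs (9, 9).

(D, c1)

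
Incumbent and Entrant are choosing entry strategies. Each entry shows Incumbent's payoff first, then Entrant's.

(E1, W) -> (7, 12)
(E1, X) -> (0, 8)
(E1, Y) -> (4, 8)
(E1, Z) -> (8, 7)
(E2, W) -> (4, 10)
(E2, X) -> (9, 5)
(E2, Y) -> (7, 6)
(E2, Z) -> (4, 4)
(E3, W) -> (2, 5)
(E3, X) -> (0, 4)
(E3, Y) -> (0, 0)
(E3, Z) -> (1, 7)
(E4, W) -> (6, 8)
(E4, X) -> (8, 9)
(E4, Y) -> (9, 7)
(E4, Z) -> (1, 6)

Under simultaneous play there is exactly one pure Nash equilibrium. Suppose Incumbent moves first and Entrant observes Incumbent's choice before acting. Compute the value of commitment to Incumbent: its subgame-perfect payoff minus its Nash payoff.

Work backward from Entrant's decision.
- E1 → Entrant plays W (best of 12, 8, 8, 7); Incumbent gets 7.
- E2 → Entrant plays W (best of 10, 5, 6, 4); Incumbent gets 4.
- E3 → Entrant plays Z (best of 5, 4, 0, 7); Incumbent gets 1.
- E4 → Entrant plays X (best of 8, 9, 7, 6); Incumbent gets 8.
Incumbent's induced payoffs are 7, 4, 1, 8, so Incumbent commits to E4. Subgame-perfect outcome: (E4, X) with payoffs (8, 9).
For the simultaneous game, intersect best replies.
Incumbent's best replies: W→E1; X→E2; Y→E4; Z→E1.
Entrant's best replies: E1→W; E2→W; E3→Z; E4→X.
Only (E1, W) has each player best-responding; Nash payoffs (7, 12).
Incumbent's commitment gain: 8 − 7 = 1.

1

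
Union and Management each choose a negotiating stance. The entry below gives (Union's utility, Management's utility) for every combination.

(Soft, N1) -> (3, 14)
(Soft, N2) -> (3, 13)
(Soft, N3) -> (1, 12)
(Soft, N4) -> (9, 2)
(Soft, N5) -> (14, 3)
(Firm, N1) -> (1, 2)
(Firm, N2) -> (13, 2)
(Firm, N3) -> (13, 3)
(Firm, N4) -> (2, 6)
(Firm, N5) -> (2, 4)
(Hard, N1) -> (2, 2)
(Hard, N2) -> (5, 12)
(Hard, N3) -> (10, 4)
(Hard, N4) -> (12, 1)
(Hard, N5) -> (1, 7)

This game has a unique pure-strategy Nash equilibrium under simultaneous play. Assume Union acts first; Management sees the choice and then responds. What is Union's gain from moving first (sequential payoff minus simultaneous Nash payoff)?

Backward induction with Union moving first.
- Soft: Management compares 14, 13, 12, 2, 3 and picks N1; Union would get 3.
- Firm: Management compares 2, 2, 3, 6, 4 and picks N4; Union would get 2.
- Hard: Management compares 2, 12, 4, 1, 7 and picks N2; Union would get 5.
Maximizing over 3, 2, 5, Union chooses Hard. Subgame-perfect outcome: (Hard, N2) with payoffs (5, 12).
For the simultaneous game, intersect best replies.
Union's best replies: N1→Soft; N2→Firm; N3→Firm; N4→Hard; N5→Soft.
Management's best replies: Soft→N1; Firm→N4; Hard→N2.
The unique mutual best reply is (Soft, N1), giving (3, 14).
Union's commitment gain: 5 − 3 = 2.

2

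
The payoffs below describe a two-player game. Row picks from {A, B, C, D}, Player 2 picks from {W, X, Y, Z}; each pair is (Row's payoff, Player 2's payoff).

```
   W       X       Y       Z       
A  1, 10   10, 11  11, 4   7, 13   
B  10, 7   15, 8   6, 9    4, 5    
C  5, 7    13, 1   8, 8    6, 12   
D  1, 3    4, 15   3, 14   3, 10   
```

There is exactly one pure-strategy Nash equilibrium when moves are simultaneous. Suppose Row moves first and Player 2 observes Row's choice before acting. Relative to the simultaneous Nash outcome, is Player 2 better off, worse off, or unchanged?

unchanged

Backward induction with Row moving first.
- A: BR = Z, leader payoff 7.
- B: BR = Y, leader payoff 6.
- C: BR = Z, leader payoff 6.
- D: BR = X, leader payoff 4.
Maximizing over 7, 6, 6, 4, Row chooses A. Subgame-perfect outcome: (A, Z) with payoffs (7, 13).
Under simultaneous play:
Row's best replies: W→B; X→B; Y→A; Z→A.
Player 2's best replies: A→Z; B→Y; C→Z; D→X.
Only (A, Z) has each player best-responding; Nash payoffs (7, 13).
Player 2 earns 13 sequentially versus 13 at the Nash outcome: unchanged.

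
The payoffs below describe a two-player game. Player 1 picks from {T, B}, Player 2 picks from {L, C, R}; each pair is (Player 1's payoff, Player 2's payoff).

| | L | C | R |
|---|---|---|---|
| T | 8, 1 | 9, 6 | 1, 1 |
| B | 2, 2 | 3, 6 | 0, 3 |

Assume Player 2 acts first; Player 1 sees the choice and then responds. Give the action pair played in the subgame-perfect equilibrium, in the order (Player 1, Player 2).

Solve by backward induction (Player 2 leads).
- L → Player 1 plays T (best of 8, 2); Player 2 gets 1.
- C → Player 1 plays T (best of 9, 3); Player 2 gets 6.
- R → Player 1 plays T (best of 1, 0); Player 2 gets 1.
Among 1, 6, 1, the best is 6 at C. Subgame-perfect outcome: (T, C) with payoffs (9, 6).

(T, C)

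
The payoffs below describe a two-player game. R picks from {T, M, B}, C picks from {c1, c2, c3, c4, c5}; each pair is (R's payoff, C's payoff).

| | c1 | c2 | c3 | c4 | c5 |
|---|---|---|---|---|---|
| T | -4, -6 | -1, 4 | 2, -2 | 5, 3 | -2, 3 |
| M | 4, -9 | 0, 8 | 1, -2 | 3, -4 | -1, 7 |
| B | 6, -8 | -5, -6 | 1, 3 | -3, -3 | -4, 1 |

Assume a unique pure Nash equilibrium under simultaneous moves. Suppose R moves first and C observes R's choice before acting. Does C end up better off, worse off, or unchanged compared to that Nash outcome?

Work backward from C's decision.
- T: BR = c2, leader payoff -1.
- M: BR = c2, leader payoff 0.
- B: BR = c3, leader payoff 1.
Maximizing over -1, 0, 1, R chooses B. Subgame-perfect outcome: (B, c3) with payoffs (1, 3).
For the simultaneous game, intersect best replies.
R's best replies: c1→B; c2→M; c3→T; c4→T; c5→M.
C's best replies: T→c2; M→c2; B→c3.
Only (M, c2) has each player best-responding; Nash payoffs (0, 8).
C earns 3 sequentially versus 8 at the Nash outcome: worse off.

worse off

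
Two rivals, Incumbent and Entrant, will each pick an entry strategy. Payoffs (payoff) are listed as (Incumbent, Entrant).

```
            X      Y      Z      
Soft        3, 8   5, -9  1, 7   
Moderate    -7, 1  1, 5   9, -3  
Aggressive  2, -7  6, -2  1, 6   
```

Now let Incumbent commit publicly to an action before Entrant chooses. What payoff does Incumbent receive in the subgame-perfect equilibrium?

3

Backward induction with Incumbent moving first.
- Soft → Entrant plays X (best of 8, -9, 7); Incumbent gets 3.
- Moderate → Entrant plays Y (best of 1, 5, -3); Incumbent gets 1.
- Aggressive → Entrant plays Z (best of -7, -2, 6); Incumbent gets 1.
Incumbent's induced payoffs are 3, 1, 1, so Incumbent commits to Soft. Subgame-perfect outcome: (Soft, X) with payoffs (3, 8).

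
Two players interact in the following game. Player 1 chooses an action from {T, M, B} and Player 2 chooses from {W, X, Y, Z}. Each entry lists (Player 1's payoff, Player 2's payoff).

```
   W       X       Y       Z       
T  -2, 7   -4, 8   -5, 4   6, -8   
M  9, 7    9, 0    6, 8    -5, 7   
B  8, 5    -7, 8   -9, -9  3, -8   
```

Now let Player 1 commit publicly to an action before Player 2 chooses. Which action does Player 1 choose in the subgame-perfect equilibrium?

M

Backward induction with Player 1 moving first.
- T: BR = X, leader payoff -4.
- M: BR = Y, leader payoff 6.
- B: BR = X, leader payoff -7.
Player 1's induced payoffs are -4, 6, -7, so Player 1 commits to M. Subgame-perfect outcome: (M, Y) with payoffs (6, 8).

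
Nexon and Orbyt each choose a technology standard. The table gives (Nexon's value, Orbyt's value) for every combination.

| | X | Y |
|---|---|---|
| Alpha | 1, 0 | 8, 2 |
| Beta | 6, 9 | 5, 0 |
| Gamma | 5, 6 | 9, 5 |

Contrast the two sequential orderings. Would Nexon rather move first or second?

If Nexon leads: Orbyt's best replies are Alpha→Y, Beta→X, Gamma→X; Nexon's induced payoffs 8, 6, 5; outcome (Alpha, Y), payoffs (8, 2).
If Orbyt leads: Nexon's best replies are X→Beta, Y→Gamma; Orbyt's induced payoffs 9, 5; outcome (Beta, X), payoffs (6, 9).
Nexon gets 8 moving first and 6 moving second, so Nexon prefers to move first.

first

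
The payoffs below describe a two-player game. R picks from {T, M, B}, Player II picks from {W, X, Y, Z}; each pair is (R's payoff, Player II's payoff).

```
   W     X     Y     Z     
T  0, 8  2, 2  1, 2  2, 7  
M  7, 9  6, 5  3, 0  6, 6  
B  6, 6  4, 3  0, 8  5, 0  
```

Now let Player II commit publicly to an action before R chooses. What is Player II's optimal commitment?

W

Work backward from R's decision.
- W → R plays M (best of 0, 7, 6); Player II gets 9.
- X → R plays M (best of 2, 6, 4); Player II gets 5.
- Y → R plays M (best of 1, 3, 0); Player II gets 0.
- Z → R plays M (best of 2, 6, 5); Player II gets 6.
Among 9, 5, 0, 6, the best is 9 at W. Subgame-perfect outcome: (M, W) with payoffs (7, 9).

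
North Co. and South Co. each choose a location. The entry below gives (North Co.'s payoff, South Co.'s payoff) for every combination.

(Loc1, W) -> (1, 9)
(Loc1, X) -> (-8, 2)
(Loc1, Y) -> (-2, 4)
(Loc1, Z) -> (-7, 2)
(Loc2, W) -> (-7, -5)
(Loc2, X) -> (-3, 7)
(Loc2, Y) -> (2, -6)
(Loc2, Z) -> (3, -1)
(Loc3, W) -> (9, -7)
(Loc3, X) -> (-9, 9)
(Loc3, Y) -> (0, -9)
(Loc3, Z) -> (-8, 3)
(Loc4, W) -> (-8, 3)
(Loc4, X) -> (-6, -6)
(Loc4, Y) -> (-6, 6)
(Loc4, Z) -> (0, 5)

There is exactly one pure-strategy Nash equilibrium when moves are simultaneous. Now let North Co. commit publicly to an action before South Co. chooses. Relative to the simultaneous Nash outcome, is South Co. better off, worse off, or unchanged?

better off

Solve by backward induction (North Co. leads).
- Loc1: BR = W, leader payoff 1.
- Loc2: BR = X, leader payoff -3.
- Loc3: BR = X, leader payoff -9.
- Loc4: BR = Y, leader payoff -6.
Among 1, -3, -9, -6, the best is 1 at Loc1. Subgame-perfect outcome: (Loc1, W) with payoffs (1, 9).
Under simultaneous play:
North Co.'s best replies: W→Loc3; X→Loc2; Y→Loc2; Z→Loc2.
South Co.'s best replies: Loc1→W; Loc2→X; Loc3→X; Loc4→Y.
Only (Loc2, X) has each player best-responding; Nash payoffs (-3, 7).
South Co. earns 9 sequentially versus 7 at the Nash outcome: better off.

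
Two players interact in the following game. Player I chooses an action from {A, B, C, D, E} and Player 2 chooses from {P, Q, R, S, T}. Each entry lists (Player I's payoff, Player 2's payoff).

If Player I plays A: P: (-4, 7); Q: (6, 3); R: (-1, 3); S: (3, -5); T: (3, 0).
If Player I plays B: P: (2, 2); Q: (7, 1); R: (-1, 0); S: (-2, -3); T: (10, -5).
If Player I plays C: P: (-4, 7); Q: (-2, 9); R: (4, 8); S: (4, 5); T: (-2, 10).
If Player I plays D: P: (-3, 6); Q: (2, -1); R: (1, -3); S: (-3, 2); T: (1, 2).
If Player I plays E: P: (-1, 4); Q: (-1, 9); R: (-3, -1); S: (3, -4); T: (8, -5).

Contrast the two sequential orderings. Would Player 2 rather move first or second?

If Player I leads: Player 2's best replies are A→P, B→P, C→T, D→P, E→Q; Player I's induced payoffs -4, 2, -2, -3, -1; outcome (B, P), payoffs (2, 2).
If Player 2 leads: Player I's best replies are P→B, Q→B, R→C, S→C, T→B; Player 2's induced payoffs 2, 1, 8, 5, -5; outcome (C, R), payoffs (4, 8).
Player 2 gets 8 moving first and 2 moving second, so Player 2 prefers to move first.

first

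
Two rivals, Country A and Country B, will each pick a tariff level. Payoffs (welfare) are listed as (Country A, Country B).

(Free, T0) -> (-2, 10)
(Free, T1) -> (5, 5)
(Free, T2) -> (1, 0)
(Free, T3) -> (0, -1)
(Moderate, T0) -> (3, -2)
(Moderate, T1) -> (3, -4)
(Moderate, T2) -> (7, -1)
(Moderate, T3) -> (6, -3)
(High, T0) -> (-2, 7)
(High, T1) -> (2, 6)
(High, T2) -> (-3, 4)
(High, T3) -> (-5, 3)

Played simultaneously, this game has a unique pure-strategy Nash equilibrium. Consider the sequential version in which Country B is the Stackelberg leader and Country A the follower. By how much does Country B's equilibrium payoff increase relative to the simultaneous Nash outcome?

Solve by backward induction (Country B leads).
- T0: BR = Moderate, leader payoff -2.
- T1: BR = Free, leader payoff 5.
- T2: BR = Moderate, leader payoff -1.
- T3: BR = Moderate, leader payoff -3.
Maximizing over -2, 5, -1, -3, Country B chooses T1. Subgame-perfect outcome: (Free, T1) with payoffs (5, 5).
For the simultaneous game, intersect best replies.
Country A's best replies: T0→Moderate; T1→Free; T2→Moderate; T3→Moderate.
Country B's best replies: Free→T0; Moderate→T2; High→T0.
The unique mutual best reply is (Moderate, T2), giving (7, -1).
Country B's commitment gain: 5 − -1 = 6.

6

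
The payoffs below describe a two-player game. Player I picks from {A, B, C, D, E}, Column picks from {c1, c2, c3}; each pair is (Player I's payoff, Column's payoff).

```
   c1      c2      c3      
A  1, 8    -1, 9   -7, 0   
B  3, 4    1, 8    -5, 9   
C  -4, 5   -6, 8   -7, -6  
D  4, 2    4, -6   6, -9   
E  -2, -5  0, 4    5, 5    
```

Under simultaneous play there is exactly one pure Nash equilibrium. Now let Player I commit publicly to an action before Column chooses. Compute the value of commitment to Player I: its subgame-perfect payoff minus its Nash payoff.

1

Backward induction with Player I moving first.
- A: Column compares 8, 9, 0 and picks c2; Player I would get -1.
- B: Column compares 4, 8, 9 and picks c3; Player I would get -5.
- C: Column compares 5, 8, -6 and picks c2; Player I would get -6.
- D: Column compares 2, -6, -9 and picks c1; Player I would get 4.
- E: Column compares -5, 4, 5 and picks c3; Player I would get 5.
Player I's induced payoffs are -1, -5, -6, 4, 5, so Player I commits to E. Subgame-perfect outcome: (E, c3) with payoffs (5, 5).
Now find the simultaneous Nash equilibrium.
Player I's best replies: c1→D; c2→D; c3→D.
Column's best replies: A→c2; B→c3; C→c2; D→c1; E→c3.
The unique mutual best reply is (D, c1), giving (4, 2).
Player I's commitment gain: 5 − 4 = 1.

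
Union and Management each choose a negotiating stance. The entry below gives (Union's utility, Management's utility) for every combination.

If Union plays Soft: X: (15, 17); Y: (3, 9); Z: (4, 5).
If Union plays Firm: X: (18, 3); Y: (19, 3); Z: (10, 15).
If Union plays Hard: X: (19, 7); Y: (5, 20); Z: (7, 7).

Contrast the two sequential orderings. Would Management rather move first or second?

second

If Union leads: Management's best replies are Soft→X, Firm→Z, Hard→Y; Union's induced payoffs 15, 10, 5; outcome (Soft, X), payoffs (15, 17).
If Management leads: Union's best replies are X→Hard, Y→Firm, Z→Firm; Management's induced payoffs 7, 3, 15; outcome (Firm, Z), payoffs (10, 15).
Management gets 15 moving first and 17 moving second, so Management prefers to move second.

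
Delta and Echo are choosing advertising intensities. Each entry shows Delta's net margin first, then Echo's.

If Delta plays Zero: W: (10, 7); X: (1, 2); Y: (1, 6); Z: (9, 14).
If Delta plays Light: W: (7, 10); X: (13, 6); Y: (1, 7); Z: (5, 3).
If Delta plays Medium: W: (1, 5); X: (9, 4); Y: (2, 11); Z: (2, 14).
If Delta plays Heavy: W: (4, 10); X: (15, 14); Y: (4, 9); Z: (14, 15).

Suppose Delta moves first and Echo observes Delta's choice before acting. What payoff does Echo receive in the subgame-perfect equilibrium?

Work backward from Echo's decision.
- Zero → Echo plays Z (best of 7, 2, 6, 14); Delta gets 9.
- Light → Echo plays W (best of 10, 6, 7, 3); Delta gets 7.
- Medium → Echo plays Z (best of 5, 4, 11, 14); Delta gets 2.
- Heavy → Echo plays Z (best of 10, 14, 9, 15); Delta gets 14.
Delta's induced payoffs are 9, 7, 2, 14, so Delta commits to Heavy. Subgame-perfect outcome: (Heavy, Z) with payoffs (14, 15).

15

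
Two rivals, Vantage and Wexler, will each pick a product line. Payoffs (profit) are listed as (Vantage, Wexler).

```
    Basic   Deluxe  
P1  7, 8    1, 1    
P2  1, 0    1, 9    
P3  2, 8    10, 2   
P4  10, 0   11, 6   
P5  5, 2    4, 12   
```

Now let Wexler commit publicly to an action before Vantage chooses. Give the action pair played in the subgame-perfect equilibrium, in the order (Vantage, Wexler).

(P4, Deluxe)

Solve by backward induction (Wexler leads).
- Basic: BR = P4, leader payoff 0.
- Deluxe: BR = P4, leader payoff 6.
Maximizing over 0, 6, Wexler chooses Deluxe. Subgame-perfect outcome: (P4, Deluxe) with payoffs (11, 6).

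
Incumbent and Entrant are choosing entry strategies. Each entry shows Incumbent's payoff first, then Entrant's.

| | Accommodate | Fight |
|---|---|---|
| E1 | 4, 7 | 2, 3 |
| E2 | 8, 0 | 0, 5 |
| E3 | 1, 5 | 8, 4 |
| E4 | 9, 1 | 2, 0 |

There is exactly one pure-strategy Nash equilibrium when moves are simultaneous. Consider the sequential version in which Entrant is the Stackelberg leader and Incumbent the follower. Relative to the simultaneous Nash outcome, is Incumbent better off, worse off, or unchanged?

Incumbent best-responds to each possible Entrant move:
- Accommodate: BR = E4, leader payoff 1.
- Fight: BR = E3, leader payoff 4.
Among 1, 4, the best is 4 at Fight. Subgame-perfect outcome: (E3, Fight) with payoffs (8, 4).
For the simultaneous game, intersect best replies.
Incumbent's best replies: Accommodate→E4; Fight→E3.
Entrant's best replies: E1→Accommodate; E2→Fight; E3→Accommodate; E4→Accommodate.
Only (E4, Accommodate) has each player best-responding; Nash payoffs (9, 1).
Incumbent earns 8 sequentially versus 9 at the Nash outcome: worse off.

worse off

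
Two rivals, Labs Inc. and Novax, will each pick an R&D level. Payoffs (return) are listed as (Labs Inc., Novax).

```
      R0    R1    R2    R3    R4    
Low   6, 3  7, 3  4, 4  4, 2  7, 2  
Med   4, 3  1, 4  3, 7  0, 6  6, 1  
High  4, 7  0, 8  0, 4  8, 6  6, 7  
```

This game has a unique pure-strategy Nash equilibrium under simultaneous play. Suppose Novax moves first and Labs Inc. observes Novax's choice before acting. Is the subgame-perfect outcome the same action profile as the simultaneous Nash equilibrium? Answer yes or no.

no

Backward induction with Novax moving first.
- R0: Labs Inc. compares 6, 4, 4 and picks Low; Novax would get 3.
- R1: Labs Inc. compares 7, 1, 0 and picks Low; Novax would get 3.
- R2: Labs Inc. compares 4, 3, 0 and picks Low; Novax would get 4.
- R3: Labs Inc. compares 4, 0, 8 and picks High; Novax would get 6.
- R4: Labs Inc. compares 7, 6, 6 and picks Low; Novax would get 2.
Novax's induced payoffs are 3, 3, 4, 6, 2, so Novax commits to R3. Subgame-perfect outcome: (High, R3) with payoffs (8, 6).
Under simultaneous play:
Labs Inc.'s best replies: R0→Low; R1→Low; R2→Low; R3→High; R4→Low.
Novax's best replies: Low→R2; Med→R2; High→R1.
Only (Low, R2) has each player best-responding; Nash payoffs (4, 4).
Sequential outcome (High, R3) differs from the Nash profile (Low, R2).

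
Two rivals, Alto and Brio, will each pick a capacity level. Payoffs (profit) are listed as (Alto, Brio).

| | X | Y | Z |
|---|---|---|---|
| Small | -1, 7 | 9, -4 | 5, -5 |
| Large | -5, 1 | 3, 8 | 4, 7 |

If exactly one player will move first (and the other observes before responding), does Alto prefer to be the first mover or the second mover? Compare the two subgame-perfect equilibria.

If Alto leads: Brio's best replies are Small→X, Large→Y; Alto's induced payoffs -1, 3; outcome (Large, Y), payoffs (3, 8).
If Brio leads: Alto's best replies are X→Small, Y→Small, Z→Small; Brio's induced payoffs 7, -4, -5; outcome (Small, X), payoffs (-1, 7).
Alto gets 3 moving first and -1 moving second, so Alto prefers to move first.

first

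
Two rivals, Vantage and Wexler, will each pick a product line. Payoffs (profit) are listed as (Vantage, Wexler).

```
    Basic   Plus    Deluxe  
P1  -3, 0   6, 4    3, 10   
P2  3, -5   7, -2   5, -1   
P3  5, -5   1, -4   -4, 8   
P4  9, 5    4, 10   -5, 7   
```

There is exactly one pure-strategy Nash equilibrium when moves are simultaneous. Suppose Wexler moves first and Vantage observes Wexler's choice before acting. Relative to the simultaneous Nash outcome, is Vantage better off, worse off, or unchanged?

Backward induction with Wexler moving first.
- Basic → Vantage plays P4 (best of -3, 3, 5, 9); Wexler gets 5.
- Plus → Vantage plays P2 (best of 6, 7, 1, 4); Wexler gets -2.
- Deluxe → Vantage plays P2 (best of 3, 5, -4, -5); Wexler gets -1.
Maximizing over 5, -2, -1, Wexler chooses Basic. Subgame-perfect outcome: (P4, Basic) with payoffs (9, 5).
Under simultaneous play:
Vantage's best replies: Basic→P4; Plus→P2; Deluxe→P2.
Wexler's best replies: P1→Deluxe; P2→Deluxe; P3→Deluxe; P4→Plus.
The unique mutual best reply is (P2, Deluxe), giving (5, -1).
Vantage earns 9 sequentially versus 5 at the Nash outcome: better off.

better off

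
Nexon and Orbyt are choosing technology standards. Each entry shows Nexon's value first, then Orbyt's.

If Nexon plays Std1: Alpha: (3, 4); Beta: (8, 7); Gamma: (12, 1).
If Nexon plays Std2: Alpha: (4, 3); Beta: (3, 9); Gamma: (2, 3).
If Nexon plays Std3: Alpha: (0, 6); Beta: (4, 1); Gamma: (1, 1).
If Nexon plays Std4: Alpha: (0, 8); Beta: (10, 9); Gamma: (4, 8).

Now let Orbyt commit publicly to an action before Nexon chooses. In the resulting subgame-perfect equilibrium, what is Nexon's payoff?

Nexon best-responds to each possible Orbyt move:
- Alpha: Nexon compares 3, 4, 0, 0 and picks Std2; Orbyt would get 3.
- Beta: Nexon compares 8, 3, 4, 10 and picks Std4; Orbyt would get 9.
- Gamma: Nexon compares 12, 2, 1, 4 and picks Std1; Orbyt would get 1.
Orbyt's induced payoffs are 3, 9, 1, so Orbyt commits to Beta. Subgame-perfect outcome: (Std4, Beta) with payoffs (10, 9).

10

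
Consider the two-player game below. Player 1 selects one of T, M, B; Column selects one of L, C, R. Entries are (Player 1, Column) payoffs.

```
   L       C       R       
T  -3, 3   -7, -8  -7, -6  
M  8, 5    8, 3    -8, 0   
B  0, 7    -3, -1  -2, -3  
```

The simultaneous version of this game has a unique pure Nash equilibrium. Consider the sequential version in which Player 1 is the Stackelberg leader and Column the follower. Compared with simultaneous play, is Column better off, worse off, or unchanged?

unchanged

Column best-responds to each possible Player 1 move:
- T: Column compares 3, -8, -6 and picks L; Player 1 would get -3.
- M: Column compares 5, 3, 0 and picks L; Player 1 would get 8.
- B: Column compares 7, -1, -3 and picks L; Player 1 would get 0.
Among -3, 8, 0, the best is 8 at M. Subgame-perfect outcome: (M, L) with payoffs (8, 5).
For the simultaneous game, intersect best replies.
Player 1's best replies: L→M; C→M; R→B.
Column's best replies: T→L; M→L; B→L.
The unique mutual best reply is (M, L), giving (8, 5).
Column earns 5 sequentially versus 5 at the Nash outcome: unchanged.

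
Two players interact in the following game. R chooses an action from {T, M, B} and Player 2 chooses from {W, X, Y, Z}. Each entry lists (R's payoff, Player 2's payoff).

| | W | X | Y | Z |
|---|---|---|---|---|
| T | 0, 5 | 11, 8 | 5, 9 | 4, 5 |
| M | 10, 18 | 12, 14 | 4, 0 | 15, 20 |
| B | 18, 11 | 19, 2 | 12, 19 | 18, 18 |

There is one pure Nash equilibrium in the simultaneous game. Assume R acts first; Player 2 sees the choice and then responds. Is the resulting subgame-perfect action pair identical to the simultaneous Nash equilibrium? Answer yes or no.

no

Work backward from Player 2's decision.
- T: Player 2 compares 5, 8, 9, 5 and picks Y; R would get 5.
- M: Player 2 compares 18, 14, 0, 20 and picks Z; R would get 15.
- B: Player 2 compares 11, 2, 19, 18 and picks Y; R would get 12.
Among 5, 15, 12, the best is 15 at M. Subgame-perfect outcome: (M, Z) with payoffs (15, 20).
For the simultaneous game, intersect best replies.
R's best replies: W→B; X→B; Y→B; Z→B.
Player 2's best replies: T→Y; M→Z; B→Y.
Only (B, Y) has each player best-responding; Nash payoffs (12, 19).
Sequential outcome (M, Z) differs from the Nash profile (B, Y).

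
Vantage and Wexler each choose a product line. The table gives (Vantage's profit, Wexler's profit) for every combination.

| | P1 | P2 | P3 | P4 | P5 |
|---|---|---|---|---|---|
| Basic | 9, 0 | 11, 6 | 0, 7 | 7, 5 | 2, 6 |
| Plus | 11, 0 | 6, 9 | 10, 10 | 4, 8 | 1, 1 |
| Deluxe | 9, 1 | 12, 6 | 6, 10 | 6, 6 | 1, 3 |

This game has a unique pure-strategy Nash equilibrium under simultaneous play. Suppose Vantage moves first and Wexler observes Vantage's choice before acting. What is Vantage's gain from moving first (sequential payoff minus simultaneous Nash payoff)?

Wexler best-responds to each possible Vantage move:
- Basic: Wexler compares 0, 6, 7, 5, 6 and picks P3; Vantage would get 0.
- Plus: Wexler compares 0, 9, 10, 8, 1 and picks P3; Vantage would get 10.
- Deluxe: Wexler compares 1, 6, 10, 6, 3 and picks P3; Vantage would get 6.
Among 0, 10, 6, the best is 10 at Plus. Subgame-perfect outcome: (Plus, P3) with payoffs (10, 10).
Under simultaneous play:
Vantage's best replies: P1→Plus; P2→Deluxe; P3→Plus; P4→Basic; P5→Basic.
Wexler's best replies: Basic→P3; Plus→P3; Deluxe→P3.
The unique mutual best reply is (Plus, P3), giving (10, 10).
Vantage's commitment gain: 10 − 10 = 0.

0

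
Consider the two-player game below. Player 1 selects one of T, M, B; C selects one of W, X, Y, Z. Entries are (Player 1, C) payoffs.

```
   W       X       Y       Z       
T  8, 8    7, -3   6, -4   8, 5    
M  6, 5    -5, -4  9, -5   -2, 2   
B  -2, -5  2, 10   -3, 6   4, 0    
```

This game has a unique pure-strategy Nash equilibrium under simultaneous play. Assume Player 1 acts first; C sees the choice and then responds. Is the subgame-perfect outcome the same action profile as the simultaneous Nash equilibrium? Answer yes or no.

C best-responds to each possible Player 1 move:
- T: BR = W, leader payoff 8.
- M: BR = W, leader payoff 6.
- B: BR = X, leader payoff 2.
Maximizing over 8, 6, 2, Player 1 chooses T. Subgame-perfect outcome: (T, W) with payoffs (8, 8).
Now find the simultaneous Nash equilibrium.
Player 1's best replies: W→T; X→T; Y→M; Z→T.
C's best replies: T→W; M→W; B→X.
The unique mutual best reply is (T, W), giving (8, 8).
Sequential outcome (T, W) coincides with the Nash profile (T, W).

yes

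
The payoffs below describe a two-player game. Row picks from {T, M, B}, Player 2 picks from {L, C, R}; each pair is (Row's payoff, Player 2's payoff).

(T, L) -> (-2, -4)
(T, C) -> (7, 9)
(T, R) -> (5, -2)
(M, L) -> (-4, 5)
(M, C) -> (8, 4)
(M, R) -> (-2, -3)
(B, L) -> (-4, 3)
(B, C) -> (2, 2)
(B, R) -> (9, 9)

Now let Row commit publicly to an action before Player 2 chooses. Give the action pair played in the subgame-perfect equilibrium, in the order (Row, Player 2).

Player 2 best-responds to each possible Row move:
- T: Player 2 compares -4, 9, -2 and picks C; Row would get 7.
- M: Player 2 compares 5, 4, -3 and picks L; Row would get -4.
- B: Player 2 compares 3, 2, 9 and picks R; Row would get 9.
Row's induced payoffs are 7, -4, 9, so Row commits to B. Subgame-perfect outcome: (B, R) with payoffs (9, 9).

(B, R)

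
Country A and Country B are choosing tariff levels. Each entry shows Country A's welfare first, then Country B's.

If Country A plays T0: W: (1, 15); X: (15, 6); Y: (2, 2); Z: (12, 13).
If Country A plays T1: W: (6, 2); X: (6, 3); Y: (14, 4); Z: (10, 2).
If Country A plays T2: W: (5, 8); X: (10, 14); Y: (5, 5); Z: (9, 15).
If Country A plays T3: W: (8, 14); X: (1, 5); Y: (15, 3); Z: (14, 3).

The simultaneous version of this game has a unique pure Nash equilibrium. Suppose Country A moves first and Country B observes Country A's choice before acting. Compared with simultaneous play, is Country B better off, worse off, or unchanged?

worse off

Backward induction with Country A moving first.
- T0 → Country B plays W (best of 15, 6, 2, 13); Country A gets 1.
- T1 → Country B plays Y (best of 2, 3, 4, 2); Country A gets 14.
- T2 → Country B plays Z (best of 8, 14, 5, 15); Country A gets 9.
- T3 → Country B plays W (best of 14, 5, 3, 3); Country A gets 8.
Among 1, 14, 9, 8, the best is 14 at T1. Subgame-perfect outcome: (T1, Y) with payoffs (14, 4).
For the simultaneous game, intersect best replies.
Country A's best replies: W→T3; X→T0; Y→T3; Z→T3.
Country B's best replies: T0→W; T1→Y; T2→Z; T3→W.
The unique mutual best reply is (T3, W), giving (8, 14).
Country B earns 4 sequentially versus 14 at the Nash outcome: worse off.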